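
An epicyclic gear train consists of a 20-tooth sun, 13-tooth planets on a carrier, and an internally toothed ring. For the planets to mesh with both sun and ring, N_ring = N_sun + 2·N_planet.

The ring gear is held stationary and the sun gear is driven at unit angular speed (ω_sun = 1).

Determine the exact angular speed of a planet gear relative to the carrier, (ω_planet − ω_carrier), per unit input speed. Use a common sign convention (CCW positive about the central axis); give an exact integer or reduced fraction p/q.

N_ring = 20 + 2·13 = 46
20(ω_s−ω_c) = −46(ω_r−ω_c),  ω_r=0, ω_s=1
20(1−ω_c) = −46(0−ω_c)  ⇒  66ω_c = 20  ⇒  ω_c = 10/33
sun–planet: 20·(1−10/33) = −13·(ω_p−ω_c)  ⇒  ω_p−ω_c = −(20/13)·(23/33) = -460/429

-460/429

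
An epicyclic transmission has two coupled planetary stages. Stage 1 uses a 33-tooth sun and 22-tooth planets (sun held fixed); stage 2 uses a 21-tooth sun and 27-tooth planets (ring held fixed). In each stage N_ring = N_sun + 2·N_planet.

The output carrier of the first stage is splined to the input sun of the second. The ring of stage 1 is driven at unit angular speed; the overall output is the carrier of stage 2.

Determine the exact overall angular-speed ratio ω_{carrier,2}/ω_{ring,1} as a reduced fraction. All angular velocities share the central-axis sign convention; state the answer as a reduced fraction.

Stage 1: N_ring = 33 + 2·22 = 77
Stage 1: 33(ω_s−ω_c) = −77(ω_r−ω_c),  ω_s=0, ω_r=1
Stage 1: 33(0−ω_c) = −77(1−ω_c)  ⇒  110ω_c = 77  ⇒  ω_c = 7/10
  ⇒ ω_c¹/ω_r¹ = 7/10
Stage 2: N_ring = 21 + 2·27 = 75
Stage 2: 21(ω_s−ω_c) = −75(ω_r−ω_c),  ω_r=0, ω_s=1
Stage 2: 21(1−ω_c) = −75(0−ω_c)  ⇒  96ω_c = 21  ⇒  ω_c = 7/32
  ⇒ ω_c²/ω_s² = 7/32
Coupling ω_s² = ω_c¹ ⇒ overall = 7/10 × 7/32 = 49/320

49/320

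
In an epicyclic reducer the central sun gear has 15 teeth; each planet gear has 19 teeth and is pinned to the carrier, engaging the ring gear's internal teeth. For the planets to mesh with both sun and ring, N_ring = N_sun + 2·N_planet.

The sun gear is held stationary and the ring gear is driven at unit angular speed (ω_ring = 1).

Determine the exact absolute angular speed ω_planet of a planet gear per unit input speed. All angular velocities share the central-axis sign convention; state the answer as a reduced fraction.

N_ring = 15 + 2·19 = 53
15(ω_s−ω_c) = −53(ω_r−ω_c),  ω_s=0, ω_r=1
15(0−ω_c) = −53(1−ω_c)  ⇒  68ω_c = 53  ⇒  ω_c = 53/68
sun–planet: 15·(0−53/68) = −19·(ω_p−ω_c)  ⇒  ω_p−ω_c = −(15/19)·(-53/68) = 795/1292
ω_p = 53/68 + 795/1292 = 53/38

53/38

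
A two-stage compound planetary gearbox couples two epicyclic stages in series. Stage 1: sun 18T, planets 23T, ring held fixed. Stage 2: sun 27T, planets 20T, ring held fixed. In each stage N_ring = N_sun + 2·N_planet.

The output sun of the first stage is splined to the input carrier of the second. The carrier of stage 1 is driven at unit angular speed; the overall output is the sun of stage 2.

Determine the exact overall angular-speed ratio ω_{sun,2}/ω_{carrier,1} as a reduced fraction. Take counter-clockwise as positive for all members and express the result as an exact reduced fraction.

Stage 1: N_ring = 18 + 2·23 = 64
Stage 1: 18(ω_s−ω_c) = −64(ω_r−ω_c),  ω_r=0, ω_c=1
Stage 1: ω_s = 1 − (64/18)(0−1) = 41/9
  ⇒ ω_s¹/ω_c¹ = 41/9
Stage 2: N_ring = 27 + 2·20 = 67
Stage 2: 27(ω_s−ω_c) = −67(ω_r−ω_c),  ω_r=0, ω_c=1
Stage 2: ω_s = 1 − (67/27)(0−1) = 94/27
  ⇒ ω_s²/ω_c² = 94/27
Coupling ω_c² = ω_s¹ ⇒ overall = 41/9 × 94/27 = 3854/243

3854/243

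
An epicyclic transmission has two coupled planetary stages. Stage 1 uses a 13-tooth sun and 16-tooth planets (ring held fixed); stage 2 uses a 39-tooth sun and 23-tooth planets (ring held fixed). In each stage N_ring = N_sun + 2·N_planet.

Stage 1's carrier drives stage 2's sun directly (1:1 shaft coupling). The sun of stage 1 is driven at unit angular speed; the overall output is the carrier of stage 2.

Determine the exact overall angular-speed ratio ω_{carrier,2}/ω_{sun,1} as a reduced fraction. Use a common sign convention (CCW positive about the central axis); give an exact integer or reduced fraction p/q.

507/7192

Stage 1: N_ring = 13 + 2·16 = 45
Stage 1: 13(ω_s−ω_c) = −45(ω_r−ω_c),  ω_r=0, ω_s=1
Stage 1: 13(1−ω_c) = −45(0−ω_c)  ⇒  58ω_c = 13  ⇒  ω_c = 13/58
  ⇒ ω_c¹/ω_s¹ = 13/58
Stage 2: N_ring = 39 + 2·23 = 85
Stage 2: 39(ω_s−ω_c) = −85(ω_r−ω_c),  ω_r=0, ω_s=1
Stage 2: 39(1−ω_c) = −85(0−ω_c)  ⇒  124ω_c = 39  ⇒  ω_c = 39/124
  ⇒ ω_c²/ω_s² = 39/124
Coupling ω_s² = ω_c¹ ⇒ overall = 13/58 × 39/124 = 507/7192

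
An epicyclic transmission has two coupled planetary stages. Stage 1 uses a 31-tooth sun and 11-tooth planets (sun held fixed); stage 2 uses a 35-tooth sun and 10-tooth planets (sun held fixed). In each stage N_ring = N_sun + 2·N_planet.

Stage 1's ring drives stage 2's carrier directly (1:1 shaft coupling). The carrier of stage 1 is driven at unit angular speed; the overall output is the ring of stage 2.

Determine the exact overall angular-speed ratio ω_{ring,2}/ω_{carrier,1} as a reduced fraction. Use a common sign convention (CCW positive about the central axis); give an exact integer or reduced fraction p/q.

Stage 1: N_ring = 31 + 2·11 = 53
Stage 1: 31(ω_s−ω_c) = −53(ω_r−ω_c),  ω_s=0, ω_c=1
Stage 1: ω_r = 1 − (31/53)(0−1) = 84/53
  ⇒ ω_r¹/ω_c¹ = 84/53
Stage 2: N_ring = 35 + 2·10 = 55
Stage 2: 35(ω_s−ω_c) = −55(ω_r−ω_c),  ω_s=0, ω_c=1
Stage 2: ω_r = 1 − (35/55)(0−1) = 18/11
  ⇒ ω_r²/ω_c² = 18/11
Coupling ω_c² = ω_r¹ ⇒ overall = 84/53 × 18/11 = 1512/583

1512/583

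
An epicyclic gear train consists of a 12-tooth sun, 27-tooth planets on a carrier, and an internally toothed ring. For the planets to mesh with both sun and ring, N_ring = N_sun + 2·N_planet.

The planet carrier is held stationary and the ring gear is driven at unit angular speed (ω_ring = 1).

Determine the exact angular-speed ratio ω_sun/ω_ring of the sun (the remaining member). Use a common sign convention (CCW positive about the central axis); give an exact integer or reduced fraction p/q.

N_ring = 12 + 2·27 = 66
12(ω_s−ω_c) = −66(ω_r−ω_c),  ω_c=0, ω_r=1
ω_s = 0 − (66/12)(1−0) = -11/2
ω_s/ω_r = -11/2

-11/2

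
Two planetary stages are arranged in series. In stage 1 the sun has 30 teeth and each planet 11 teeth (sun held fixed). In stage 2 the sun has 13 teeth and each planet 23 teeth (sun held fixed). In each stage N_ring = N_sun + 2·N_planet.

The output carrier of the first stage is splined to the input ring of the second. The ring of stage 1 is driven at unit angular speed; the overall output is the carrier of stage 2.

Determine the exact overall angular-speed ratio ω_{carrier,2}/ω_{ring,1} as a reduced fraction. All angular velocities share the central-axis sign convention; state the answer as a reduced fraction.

767/1476

Stage 1: N_ring = 30 + 2·11 = 52
Stage 1: 30(ω_s−ω_c) = −52(ω_r−ω_c),  ω_s=0, ω_r=1
Stage 1: 30(0−ω_c) = −52(1−ω_c)  ⇒  82ω_c = 52  ⇒  ω_c = 26/41
  ⇒ ω_c¹/ω_r¹ = 26/41
Stage 2: N_ring = 13 + 2·23 = 59
Stage 2: 13(ω_s−ω_c) = −59(ω_r−ω_c),  ω_s=0, ω_r=1
Stage 2: 13(0−ω_c) = −59(1−ω_c)  ⇒  72ω_c = 59  ⇒  ω_c = 59/72
  ⇒ ω_c²/ω_r² = 59/72
Coupling ω_r² = ω_c¹ ⇒ overall = 26/41 × 59/72 = 767/1476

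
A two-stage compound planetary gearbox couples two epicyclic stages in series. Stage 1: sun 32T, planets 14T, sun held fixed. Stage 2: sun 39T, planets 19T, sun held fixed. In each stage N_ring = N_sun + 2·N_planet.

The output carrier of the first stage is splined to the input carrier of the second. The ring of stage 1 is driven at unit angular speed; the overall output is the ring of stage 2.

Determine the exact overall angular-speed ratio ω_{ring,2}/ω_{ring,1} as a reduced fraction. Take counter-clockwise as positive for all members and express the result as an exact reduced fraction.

Stage 1: N_ring = 32 + 2·14 = 60
Stage 1: 32(ω_s−ω_c) = −60(ω_r−ω_c),  ω_s=0, ω_r=1
Stage 1: 32(0−ω_c) = −60(1−ω_c)  ⇒  92ω_c = 60  ⇒  ω_c = 15/23
  ⇒ ω_c¹/ω_r¹ = 15/23
Stage 2: N_ring = 39 + 2·19 = 77
Stage 2: 39(ω_s−ω_c) = −77(ω_r−ω_c),  ω_s=0, ω_c=1
Stage 2: ω_r = 1 − (39/77)(0−1) = 116/77
  ⇒ ω_r²/ω_c² = 116/77
Coupling ω_c² = ω_c¹ ⇒ overall = 15/23 × 116/77 = 1740/1771

1740/1771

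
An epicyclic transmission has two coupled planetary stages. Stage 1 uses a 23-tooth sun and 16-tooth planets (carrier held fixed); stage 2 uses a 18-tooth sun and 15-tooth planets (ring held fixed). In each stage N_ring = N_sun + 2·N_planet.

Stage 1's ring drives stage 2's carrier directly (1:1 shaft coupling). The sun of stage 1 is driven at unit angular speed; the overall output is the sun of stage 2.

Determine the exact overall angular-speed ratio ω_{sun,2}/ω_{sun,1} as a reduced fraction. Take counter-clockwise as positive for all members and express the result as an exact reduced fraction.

-23/15

Stage 1: N_ring = 23 + 2·16 = 55
Stage 1: 23(ω_s−ω_c) = −55(ω_r−ω_c),  ω_c=0, ω_s=1
Stage 1: ω_r = 0 − (23/55)(1−0) = -23/55
  ⇒ ω_r¹/ω_s¹ = -23/55
Stage 2: N_ring = 18 + 2·15 = 48
Stage 2: 18(ω_s−ω_c) = −48(ω_r−ω_c),  ω_r=0, ω_c=1
Stage 2: ω_s = 1 − (48/18)(0−1) = 11/3
  ⇒ ω_s²/ω_c² = 11/3
Coupling ω_c² = ω_r¹ ⇒ overall = -23/55 × 11/3 = -23/15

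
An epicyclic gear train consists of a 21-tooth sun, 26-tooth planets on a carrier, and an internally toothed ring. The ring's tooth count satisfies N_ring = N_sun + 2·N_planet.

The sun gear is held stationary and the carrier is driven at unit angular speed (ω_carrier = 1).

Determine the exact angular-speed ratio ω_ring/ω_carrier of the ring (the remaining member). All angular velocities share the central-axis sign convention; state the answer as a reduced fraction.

94/73

N_ring = 21 + 2·26 = 73
21(ω_s−ω_c) = −73(ω_r−ω_c),  ω_s=0, ω_c=1
ω_r = 1 − (21/73)(0−1) = 94/73
ω_r/ω_c = 94/73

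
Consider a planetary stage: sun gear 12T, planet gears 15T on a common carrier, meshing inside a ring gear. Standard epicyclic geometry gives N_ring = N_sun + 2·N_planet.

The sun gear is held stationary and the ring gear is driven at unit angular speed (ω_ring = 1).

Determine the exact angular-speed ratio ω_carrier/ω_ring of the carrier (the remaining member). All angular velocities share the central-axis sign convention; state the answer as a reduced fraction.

7/9

N_ring = 12 + 2·15 = 42
12(ω_s−ω_c) = −42(ω_r−ω_c),  ω_s=0, ω_r=1
12(0−ω_c) = −42(1−ω_c)  ⇒  54ω_c = 42  ⇒  ω_c = 7/9
ω_c/ω_r = 7/9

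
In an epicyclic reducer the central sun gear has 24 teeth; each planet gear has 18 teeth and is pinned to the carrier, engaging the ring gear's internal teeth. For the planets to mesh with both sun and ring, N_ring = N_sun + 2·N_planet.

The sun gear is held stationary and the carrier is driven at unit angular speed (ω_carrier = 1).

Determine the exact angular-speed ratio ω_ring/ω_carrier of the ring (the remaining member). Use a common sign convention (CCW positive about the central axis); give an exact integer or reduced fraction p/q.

N_ring = 24 + 2·18 = 60
24(ω_s−ω_c) = −60(ω_r−ω_c),  ω_s=0, ω_c=1
ω_r = 1 − (24/60)(0−1) = 7/5
ω_r/ω_c = 7/5

7/5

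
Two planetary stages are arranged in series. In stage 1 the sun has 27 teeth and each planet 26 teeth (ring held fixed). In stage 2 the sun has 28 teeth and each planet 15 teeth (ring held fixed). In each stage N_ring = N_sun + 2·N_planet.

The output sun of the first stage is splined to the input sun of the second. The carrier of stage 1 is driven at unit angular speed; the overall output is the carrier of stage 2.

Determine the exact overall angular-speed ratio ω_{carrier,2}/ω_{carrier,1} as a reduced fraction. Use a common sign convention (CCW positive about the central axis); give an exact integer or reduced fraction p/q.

1484/1161

Stage 1: N_ring = 27 + 2·26 = 79
Stage 1: 27(ω_s−ω_c) = −79(ω_r−ω_c),  ω_r=0, ω_c=1
Stage 1: ω_s = 1 − (79/27)(0−1) = 106/27
  ⇒ ω_s¹/ω_c¹ = 106/27
Stage 2: N_ring = 28 + 2·15 = 58
Stage 2: 28(ω_s−ω_c) = −58(ω_r−ω_c),  ω_r=0, ω_s=1
Stage 2: 28(1−ω_c) = −58(0−ω_c)  ⇒  86ω_c = 28  ⇒  ω_c = 14/43
  ⇒ ω_c²/ω_s² = 14/43
Coupling ω_s² = ω_s¹ ⇒ overall = 106/27 × 14/43 = 1484/1161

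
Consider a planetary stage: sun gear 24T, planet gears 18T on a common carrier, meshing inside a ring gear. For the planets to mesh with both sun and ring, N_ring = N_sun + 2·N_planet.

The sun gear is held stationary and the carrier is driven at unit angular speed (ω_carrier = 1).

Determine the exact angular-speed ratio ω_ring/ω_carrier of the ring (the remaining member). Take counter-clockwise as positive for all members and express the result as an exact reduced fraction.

7/5

N_ring = 24 + 2·18 = 60
24(ω_s−ω_c) = −60(ω_r−ω_c),  ω_s=0, ω_c=1
ω_r = 1 − (24/60)(0−1) = 7/5
ω_r/ω_c = 7/5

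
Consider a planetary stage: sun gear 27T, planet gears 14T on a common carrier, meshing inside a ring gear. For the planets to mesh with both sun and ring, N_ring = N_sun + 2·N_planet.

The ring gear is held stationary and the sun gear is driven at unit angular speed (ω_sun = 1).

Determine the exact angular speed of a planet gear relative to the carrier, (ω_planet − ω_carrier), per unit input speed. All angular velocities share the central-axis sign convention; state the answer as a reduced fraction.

-1485/1148

N_ring = 27 + 2·14 = 55
27(ω_s−ω_c) = −55(ω_r−ω_c),  ω_r=0, ω_s=1
27(1−ω_c) = −55(0−ω_c)  ⇒  82ω_c = 27  ⇒  ω_c = 27/82
sun–planet: 27·(1−27/82) = −14·(ω_p−ω_c)  ⇒  ω_p−ω_c = −(27/14)·(55/82) = -1485/1148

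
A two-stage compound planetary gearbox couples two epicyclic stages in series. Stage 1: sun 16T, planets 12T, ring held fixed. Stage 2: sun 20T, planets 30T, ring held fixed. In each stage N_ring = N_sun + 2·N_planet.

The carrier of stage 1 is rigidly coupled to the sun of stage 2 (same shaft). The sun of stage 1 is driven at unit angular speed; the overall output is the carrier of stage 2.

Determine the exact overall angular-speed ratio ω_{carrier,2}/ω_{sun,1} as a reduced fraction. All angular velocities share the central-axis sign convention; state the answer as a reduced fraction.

Stage 1: N_ring = 16 + 2·12 = 40
Stage 1: 16(ω_s−ω_c) = −40(ω_r−ω_c),  ω_r=0, ω_s=1
Stage 1: 16(1−ω_c) = −40(0−ω_c)  ⇒  56ω_c = 16  ⇒  ω_c = 2/7
  ⇒ ω_c¹/ω_s¹ = 2/7
Stage 2: N_ring = 20 + 2·30 = 80
Stage 2: 20(ω_s−ω_c) = −80(ω_r−ω_c),  ω_r=0, ω_s=1
Stage 2: 20(1−ω_c) = −80(0−ω_c)  ⇒  100ω_c = 20  ⇒  ω_c = 1/5
  ⇒ ω_c²/ω_s² = 1/5
Coupling ω_s² = ω_c¹ ⇒ overall = 2/7 × 1/5 = 2/35

2/35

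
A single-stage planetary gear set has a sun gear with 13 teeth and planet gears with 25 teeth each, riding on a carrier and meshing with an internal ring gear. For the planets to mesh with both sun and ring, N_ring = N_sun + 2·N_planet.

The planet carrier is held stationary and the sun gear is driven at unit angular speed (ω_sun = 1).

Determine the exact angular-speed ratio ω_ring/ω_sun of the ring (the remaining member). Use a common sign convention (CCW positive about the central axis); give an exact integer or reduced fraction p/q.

-13/63

N_ring = 13 + 2·25 = 63
13(ω_s−ω_c) = −63(ω_r−ω_c),  ω_c=0, ω_s=1
ω_r = 0 − (13/63)(1−0) = -13/63
ω_r/ω_s = -13/63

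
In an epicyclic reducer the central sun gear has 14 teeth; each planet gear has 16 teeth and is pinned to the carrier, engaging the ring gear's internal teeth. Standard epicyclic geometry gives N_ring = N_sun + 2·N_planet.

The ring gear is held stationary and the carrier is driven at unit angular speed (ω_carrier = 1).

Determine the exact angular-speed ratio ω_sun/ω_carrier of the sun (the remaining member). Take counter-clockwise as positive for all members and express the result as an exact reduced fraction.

30/7

N_ring = 14 + 2·16 = 46
14(ω_s−ω_c) = −46(ω_r−ω_c),  ω_r=0, ω_c=1
ω_s = 1 − (46/14)(0−1) = 30/7
ω_s/ω_c = 30/7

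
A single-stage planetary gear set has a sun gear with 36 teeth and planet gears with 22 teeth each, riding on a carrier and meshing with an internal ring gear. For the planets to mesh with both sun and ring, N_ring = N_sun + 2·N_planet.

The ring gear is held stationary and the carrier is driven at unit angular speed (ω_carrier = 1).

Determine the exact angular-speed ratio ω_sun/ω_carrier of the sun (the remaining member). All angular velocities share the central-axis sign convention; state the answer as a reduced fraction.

29/9

N_ring = 36 + 2·22 = 80
36(ω_s−ω_c) = −80(ω_r−ω_c),  ω_r=0, ω_c=1
ω_s = 1 − (80/36)(0−1) = 29/9
ω_s/ω_c = 29/9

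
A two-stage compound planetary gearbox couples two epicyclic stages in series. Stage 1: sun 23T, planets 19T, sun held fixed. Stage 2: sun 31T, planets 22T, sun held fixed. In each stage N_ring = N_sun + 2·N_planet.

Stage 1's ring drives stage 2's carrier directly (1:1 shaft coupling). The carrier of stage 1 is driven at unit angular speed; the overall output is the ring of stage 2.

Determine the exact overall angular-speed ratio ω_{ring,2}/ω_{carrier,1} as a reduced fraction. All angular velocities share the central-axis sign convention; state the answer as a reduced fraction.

Stage 1: N_ring = 23 + 2·19 = 61
Stage 1: 23(ω_s−ω_c) = −61(ω_r−ω_c),  ω_s=0, ω_c=1
Stage 1: ω_r = 1 − (23/61)(0−1) = 84/61
  ⇒ ω_r¹/ω_c¹ = 84/61
Stage 2: N_ring = 31 + 2·22 = 75
Stage 2: 31(ω_s−ω_c) = −75(ω_r−ω_c),  ω_s=0, ω_c=1
Stage 2: ω_r = 1 − (31/75)(0−1) = 106/75
  ⇒ ω_r²/ω_c² = 106/75
Coupling ω_c² = ω_r¹ ⇒ overall = 84/61 × 106/75 = 2968/1525

2968/1525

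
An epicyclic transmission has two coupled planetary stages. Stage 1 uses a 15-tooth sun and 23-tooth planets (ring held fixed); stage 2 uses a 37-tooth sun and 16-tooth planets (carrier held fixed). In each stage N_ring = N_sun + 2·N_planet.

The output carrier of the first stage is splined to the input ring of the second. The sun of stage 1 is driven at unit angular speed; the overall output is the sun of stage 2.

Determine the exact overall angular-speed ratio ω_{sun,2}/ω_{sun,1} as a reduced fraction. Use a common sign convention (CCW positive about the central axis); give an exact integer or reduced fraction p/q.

-1035/2812

Stage 1: N_ring = 15 + 2·23 = 61
Stage 1: 15(ω_s−ω_c) = −61(ω_r−ω_c),  ω_r=0, ω_s=1
Stage 1: 15(1−ω_c) = −61(0−ω_c)  ⇒  76ω_c = 15  ⇒  ω_c = 15/76
  ⇒ ω_c¹/ω_s¹ = 15/76
Stage 2: N_ring = 37 + 2·16 = 69
Stage 2: 37(ω_s−ω_c) = −69(ω_r−ω_c),  ω_c=0, ω_r=1
Stage 2: ω_s = 0 − (69/37)(1−0) = -69/37
  ⇒ ω_s²/ω_r² = -69/37
Coupling ω_r² = ω_c¹ ⇒ overall = 15/76 × -69/37 = -1035/2812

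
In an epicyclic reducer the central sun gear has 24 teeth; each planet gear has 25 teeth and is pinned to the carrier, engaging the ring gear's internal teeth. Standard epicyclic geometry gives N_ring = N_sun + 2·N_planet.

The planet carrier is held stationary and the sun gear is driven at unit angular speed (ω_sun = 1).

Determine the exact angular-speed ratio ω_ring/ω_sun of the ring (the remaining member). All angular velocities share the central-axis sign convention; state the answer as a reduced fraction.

-12/37

N_ring = 24 + 2·25 = 74
24(ω_s−ω_c) = −74(ω_r−ω_c),  ω_c=0, ω_s=1
ω_r = 0 − (24/74)(1−0) = -12/37
ω_r/ω_s = -12/37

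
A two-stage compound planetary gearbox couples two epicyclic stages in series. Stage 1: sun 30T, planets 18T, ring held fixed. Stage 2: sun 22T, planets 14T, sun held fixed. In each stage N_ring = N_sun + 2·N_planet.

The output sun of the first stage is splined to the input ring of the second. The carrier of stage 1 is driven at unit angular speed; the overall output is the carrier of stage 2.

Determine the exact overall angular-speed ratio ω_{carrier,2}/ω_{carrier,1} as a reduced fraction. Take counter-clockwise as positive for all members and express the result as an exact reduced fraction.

Stage 1: N_ring = 30 + 2·18 = 66
Stage 1: 30(ω_s−ω_c) = −66(ω_r−ω_c),  ω_r=0, ω_c=1
Stage 1: ω_s = 1 − (66/30)(0−1) = 16/5
  ⇒ ω_s¹/ω_c¹ = 16/5
Stage 2: N_ring = 22 + 2·14 = 50
Stage 2: 22(ω_s−ω_c) = −50(ω_r−ω_c),  ω_s=0, ω_r=1
Stage 2: 22(0−ω_c) = −50(1−ω_c)  ⇒  72ω_c = 50  ⇒  ω_c = 25/36
  ⇒ ω_c²/ω_r² = 25/36
Coupling ω_r² = ω_s¹ ⇒ overall = 16/5 × 25/36 = 20/9

20/9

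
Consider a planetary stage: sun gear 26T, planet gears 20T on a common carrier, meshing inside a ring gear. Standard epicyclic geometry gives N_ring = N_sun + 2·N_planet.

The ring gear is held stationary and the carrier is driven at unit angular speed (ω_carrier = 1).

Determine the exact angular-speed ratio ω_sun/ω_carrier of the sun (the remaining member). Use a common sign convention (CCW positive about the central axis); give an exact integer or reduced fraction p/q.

46/13

N_ring = 26 + 2·20 = 66
26(ω_s−ω_c) = −66(ω_r−ω_c),  ω_r=0, ω_c=1
ω_s = 1 − (66/26)(0−1) = 46/13
ω_s/ω_c = 46/13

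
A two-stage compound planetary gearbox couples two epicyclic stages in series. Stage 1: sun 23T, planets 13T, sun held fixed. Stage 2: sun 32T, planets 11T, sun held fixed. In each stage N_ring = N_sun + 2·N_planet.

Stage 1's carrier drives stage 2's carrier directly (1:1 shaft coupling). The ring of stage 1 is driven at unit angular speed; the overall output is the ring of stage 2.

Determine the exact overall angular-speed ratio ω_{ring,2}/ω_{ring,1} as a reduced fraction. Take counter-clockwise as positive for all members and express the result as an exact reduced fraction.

Stage 1: N_ring = 23 + 2·13 = 49
Stage 1: 23(ω_s−ω_c) = −49(ω_r−ω_c),  ω_s=0, ω_r=1
Stage 1: 23(0−ω_c) = −49(1−ω_c)  ⇒  72ω_c = 49  ⇒  ω_c = 49/72
  ⇒ ω_c¹/ω_r¹ = 49/72
Stage 2: N_ring = 32 + 2·11 = 54
Stage 2: 32(ω_s−ω_c) = −54(ω_r−ω_c),  ω_s=0, ω_c=1
Stage 2: ω_r = 1 − (32/54)(0−1) = 43/27
  ⇒ ω_r²/ω_c² = 43/27
Coupling ω_c² = ω_c¹ ⇒ overall = 49/72 × 43/27 = 2107/1944

2107/1944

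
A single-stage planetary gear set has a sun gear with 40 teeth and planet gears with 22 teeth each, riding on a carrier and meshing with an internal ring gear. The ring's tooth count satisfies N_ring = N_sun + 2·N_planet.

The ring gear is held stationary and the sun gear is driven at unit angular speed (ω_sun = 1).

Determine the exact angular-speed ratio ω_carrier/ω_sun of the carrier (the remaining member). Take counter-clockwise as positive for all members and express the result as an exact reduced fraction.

N_ring = 40 + 2·22 = 84
40(ω_s−ω_c) = −84(ω_r−ω_c),  ω_r=0, ω_s=1
40(1−ω_c) = −84(0−ω_c)  ⇒  124ω_c = 40  ⇒  ω_c = 10/31
ω_c/ω_s = 10/31

10/31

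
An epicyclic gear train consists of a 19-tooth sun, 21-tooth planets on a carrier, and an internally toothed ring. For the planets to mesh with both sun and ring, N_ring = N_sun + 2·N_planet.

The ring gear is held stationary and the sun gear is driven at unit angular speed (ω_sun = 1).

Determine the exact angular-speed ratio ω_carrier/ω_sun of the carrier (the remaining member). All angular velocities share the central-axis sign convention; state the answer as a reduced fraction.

19/80

N_ring = 19 + 2·21 = 61
19(ω_s−ω_c) = −61(ω_r−ω_c),  ω_r=0, ω_s=1
19(1−ω_c) = −61(0−ω_c)  ⇒  80ω_c = 19  ⇒  ω_c = 19/80
ω_c/ω_s = 19/80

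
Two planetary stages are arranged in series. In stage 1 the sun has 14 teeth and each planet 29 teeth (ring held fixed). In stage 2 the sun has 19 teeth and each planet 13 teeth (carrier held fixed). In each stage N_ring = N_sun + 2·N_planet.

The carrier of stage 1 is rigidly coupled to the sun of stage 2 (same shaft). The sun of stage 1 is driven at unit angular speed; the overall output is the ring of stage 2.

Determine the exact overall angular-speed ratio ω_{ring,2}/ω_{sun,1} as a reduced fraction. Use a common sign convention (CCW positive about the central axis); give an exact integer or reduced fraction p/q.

Stage 1: N_ring = 14 + 2·29 = 72
Stage 1: 14(ω_s−ω_c) = −72(ω_r−ω_c),  ω_r=0, ω_s=1
Stage 1: 14(1−ω_c) = −72(0−ω_c)  ⇒  86ω_c = 14  ⇒  ω_c = 7/43
  ⇒ ω_c¹/ω_s¹ = 7/43
Stage 2: N_ring = 19 + 2·13 = 45
Stage 2: 19(ω_s−ω_c) = −45(ω_r−ω_c),  ω_c=0, ω_s=1
Stage 2: ω_r = 0 − (19/45)(1−0) = -19/45
  ⇒ ω_r²/ω_s² = -19/45
Coupling ω_s² = ω_c¹ ⇒ overall = 7/43 × -19/45 = -133/1935

-133/1935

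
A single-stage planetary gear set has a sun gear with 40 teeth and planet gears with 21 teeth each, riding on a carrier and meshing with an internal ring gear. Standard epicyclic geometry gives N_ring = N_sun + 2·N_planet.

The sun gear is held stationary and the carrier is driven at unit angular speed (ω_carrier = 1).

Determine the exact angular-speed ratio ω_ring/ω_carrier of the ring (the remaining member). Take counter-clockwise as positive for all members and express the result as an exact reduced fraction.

N_ring = 40 + 2·21 = 82
40(ω_s−ω_c) = −82(ω_r−ω_c),  ω_s=0, ω_c=1
ω_r = 1 − (40/82)(0−1) = 61/41
ω_r/ω_c = 61/41

61/41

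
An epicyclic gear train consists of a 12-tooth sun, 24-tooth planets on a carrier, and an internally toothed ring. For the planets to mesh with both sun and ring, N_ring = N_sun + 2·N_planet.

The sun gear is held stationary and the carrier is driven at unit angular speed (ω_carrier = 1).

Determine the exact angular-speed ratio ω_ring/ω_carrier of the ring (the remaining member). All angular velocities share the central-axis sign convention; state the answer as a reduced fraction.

6/5

N_ring = 12 + 2·24 = 60
12(ω_s−ω_c) = −60(ω_r−ω_c),  ω_s=0, ω_c=1
ω_r = 1 − (12/60)(0−1) = 6/5
ω_r/ω_c = 6/5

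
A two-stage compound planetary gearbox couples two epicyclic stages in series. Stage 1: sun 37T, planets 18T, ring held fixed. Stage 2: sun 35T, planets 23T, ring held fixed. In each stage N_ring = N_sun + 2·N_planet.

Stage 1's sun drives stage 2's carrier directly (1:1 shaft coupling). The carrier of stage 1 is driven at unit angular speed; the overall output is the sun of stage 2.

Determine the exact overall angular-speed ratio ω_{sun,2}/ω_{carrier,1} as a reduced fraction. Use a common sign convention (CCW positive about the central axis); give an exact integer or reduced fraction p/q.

2552/259

Stage 1: N_ring = 37 + 2·18 = 73
Stage 1: 37(ω_s−ω_c) = −73(ω_r−ω_c),  ω_r=0, ω_c=1
Stage 1: ω_s = 1 − (73/37)(0−1) = 110/37
  ⇒ ω_s¹/ω_c¹ = 110/37
Stage 2: N_ring = 35 + 2·23 = 81
Stage 2: 35(ω_s−ω_c) = −81(ω_r−ω_c),  ω_r=0, ω_c=1
Stage 2: ω_s = 1 − (81/35)(0−1) = 116/35
  ⇒ ω_s²/ω_c² = 116/35
Coupling ω_c² = ω_s¹ ⇒ overall = 110/37 × 116/35 = 2552/259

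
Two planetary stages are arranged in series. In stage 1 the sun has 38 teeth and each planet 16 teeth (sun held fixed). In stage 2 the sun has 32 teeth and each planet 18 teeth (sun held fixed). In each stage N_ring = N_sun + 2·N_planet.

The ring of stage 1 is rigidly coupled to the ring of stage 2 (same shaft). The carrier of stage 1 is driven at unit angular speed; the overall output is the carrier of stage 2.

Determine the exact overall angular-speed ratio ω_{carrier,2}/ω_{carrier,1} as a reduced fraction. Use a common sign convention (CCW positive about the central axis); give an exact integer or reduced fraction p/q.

Stage 1: N_ring = 38 + 2·16 = 70
Stage 1: 38(ω_s−ω_c) = −70(ω_r−ω_c),  ω_s=0, ω_c=1
Stage 1: ω_r = 1 − (38/70)(0−1) = 54/35
  ⇒ ω_r¹/ω_c¹ = 54/35
Stage 2: N_ring = 32 + 2·18 = 68
Stage 2: 32(ω_s−ω_c) = −68(ω_r−ω_c),  ω_s=0, ω_r=1
Stage 2: 32(0−ω_c) = −68(1−ω_c)  ⇒  100ω_c = 68  ⇒  ω_c = 17/25
  ⇒ ω_c²/ω_r² = 17/25
Coupling ω_r² = ω_r¹ ⇒ overall = 54/35 × 17/25 = 918/875

918/875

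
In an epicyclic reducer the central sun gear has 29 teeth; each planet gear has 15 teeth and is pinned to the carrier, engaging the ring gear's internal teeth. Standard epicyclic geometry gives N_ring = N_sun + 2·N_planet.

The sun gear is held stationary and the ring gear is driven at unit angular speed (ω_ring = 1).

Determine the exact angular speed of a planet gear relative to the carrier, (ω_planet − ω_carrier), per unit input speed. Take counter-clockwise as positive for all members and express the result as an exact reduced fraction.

1711/1320

N_ring = 29 + 2·15 = 59
29(ω_s−ω_c) = −59(ω_r−ω_c),  ω_s=0, ω_r=1
29(0−ω_c) = −59(1−ω_c)  ⇒  88ω_c = 59  ⇒  ω_c = 59/88
sun–planet: 29·(0−59/88) = −15·(ω_p−ω_c)  ⇒  ω_p−ω_c = −(29/15)·(-59/88) = 1711/1320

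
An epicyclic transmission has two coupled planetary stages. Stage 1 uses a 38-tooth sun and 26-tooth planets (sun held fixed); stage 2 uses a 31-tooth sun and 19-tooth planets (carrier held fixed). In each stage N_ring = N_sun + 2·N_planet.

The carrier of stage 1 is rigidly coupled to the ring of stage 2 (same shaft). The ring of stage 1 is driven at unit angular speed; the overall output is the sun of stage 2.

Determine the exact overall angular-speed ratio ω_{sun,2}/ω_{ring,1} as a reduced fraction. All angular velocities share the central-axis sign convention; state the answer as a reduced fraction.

-3105/1984

Stage 1: N_ring = 38 + 2·26 = 90
Stage 1: 38(ω_s−ω_c) = −90(ω_r−ω_c),  ω_s=0, ω_r=1
Stage 1: 38(0−ω_c) = −90(1−ω_c)  ⇒  128ω_c = 90  ⇒  ω_c = 45/64
  ⇒ ω_c¹/ω_r¹ = 45/64
Stage 2: N_ring = 31 + 2·19 = 69
Stage 2: 31(ω_s−ω_c) = −69(ω_r−ω_c),  ω_c=0, ω_r=1
Stage 2: ω_s = 0 − (69/31)(1−0) = -69/31
  ⇒ ω_s²/ω_r² = -69/31
Coupling ω_r² = ω_c¹ ⇒ overall = 45/64 × -69/31 = -3105/1984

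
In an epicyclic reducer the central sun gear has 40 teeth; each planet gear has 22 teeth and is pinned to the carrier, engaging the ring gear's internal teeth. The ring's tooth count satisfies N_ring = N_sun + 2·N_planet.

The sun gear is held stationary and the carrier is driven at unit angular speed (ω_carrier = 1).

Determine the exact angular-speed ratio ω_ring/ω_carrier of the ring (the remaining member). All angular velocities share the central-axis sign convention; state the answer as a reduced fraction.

N_ring = 40 + 2·22 = 84
40(ω_s−ω_c) = −84(ω_r−ω_c),  ω_s=0, ω_c=1
ω_r = 1 − (40/84)(0−1) = 31/21
ω_r/ω_c = 31/21

31/21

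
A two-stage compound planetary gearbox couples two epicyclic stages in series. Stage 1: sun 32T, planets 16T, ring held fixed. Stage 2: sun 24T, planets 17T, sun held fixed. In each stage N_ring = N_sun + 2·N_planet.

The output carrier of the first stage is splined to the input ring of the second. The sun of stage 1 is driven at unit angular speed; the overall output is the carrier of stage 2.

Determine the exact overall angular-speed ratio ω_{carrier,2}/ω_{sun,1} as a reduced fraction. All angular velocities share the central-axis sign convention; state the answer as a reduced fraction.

Stage 1: N_ring = 32 + 2·16 = 64
Stage 1: 32(ω_s−ω_c) = −64(ω_r−ω_c),  ω_r=0, ω_s=1
Stage 1: 32(1−ω_c) = −64(0−ω_c)  ⇒  96ω_c = 32  ⇒  ω_c = 1/3
  ⇒ ω_c¹/ω_s¹ = 1/3
Stage 2: N_ring = 24 + 2·17 = 58
Stage 2: 24(ω_s−ω_c) = −58(ω_r−ω_c),  ω_s=0, ω_r=1
Stage 2: 24(0−ω_c) = −58(1−ω_c)  ⇒  82ω_c = 58  ⇒  ω_c = 29/41
  ⇒ ω_c²/ω_r² = 29/41
Coupling ω_r² = ω_c¹ ⇒ overall = 1/3 × 29/41 = 29/123

29/123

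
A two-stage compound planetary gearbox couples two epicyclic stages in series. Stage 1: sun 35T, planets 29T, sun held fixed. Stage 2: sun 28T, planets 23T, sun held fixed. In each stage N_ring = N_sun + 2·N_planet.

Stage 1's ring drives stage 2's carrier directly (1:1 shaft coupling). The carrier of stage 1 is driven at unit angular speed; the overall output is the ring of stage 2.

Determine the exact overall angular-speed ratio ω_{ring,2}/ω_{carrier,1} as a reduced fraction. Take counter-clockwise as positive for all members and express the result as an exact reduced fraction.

2176/1147

Stage 1: N_ring = 35 + 2·29 = 93
Stage 1: 35(ω_s−ω_c) = −93(ω_r−ω_c),  ω_s=0, ω_c=1
Stage 1: ω_r = 1 − (35/93)(0−1) = 128/93
  ⇒ ω_r¹/ω_c¹ = 128/93
Stage 2: N_ring = 28 + 2·23 = 74
Stage 2: 28(ω_s−ω_c) = −74(ω_r−ω_c),  ω_s=0, ω_c=1
Stage 2: ω_r = 1 − (28/74)(0−1) = 51/37
  ⇒ ω_r²/ω_c² = 51/37
Coupling ω_c² = ω_r¹ ⇒ overall = 128/93 × 51/37 = 2176/1147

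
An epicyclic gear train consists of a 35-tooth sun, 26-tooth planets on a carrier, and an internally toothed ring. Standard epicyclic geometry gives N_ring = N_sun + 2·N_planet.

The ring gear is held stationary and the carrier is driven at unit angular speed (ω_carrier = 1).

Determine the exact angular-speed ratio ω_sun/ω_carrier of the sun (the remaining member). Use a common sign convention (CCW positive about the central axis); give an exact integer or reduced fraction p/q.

N_ring = 35 + 2·26 = 87
35(ω_s−ω_c) = −87(ω_r−ω_c),  ω_r=0, ω_c=1
ω_s = 1 − (87/35)(0−1) = 122/35
ω_s/ω_c = 122/35

122/35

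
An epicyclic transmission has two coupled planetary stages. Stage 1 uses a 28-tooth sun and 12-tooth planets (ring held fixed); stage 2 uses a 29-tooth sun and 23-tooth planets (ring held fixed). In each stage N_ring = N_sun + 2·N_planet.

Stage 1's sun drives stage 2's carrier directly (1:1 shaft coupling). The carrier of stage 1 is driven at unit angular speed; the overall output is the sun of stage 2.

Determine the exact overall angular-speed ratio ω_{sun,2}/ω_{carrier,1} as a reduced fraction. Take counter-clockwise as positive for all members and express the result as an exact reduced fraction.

2080/203

Stage 1: N_ring = 28 + 2·12 = 52
Stage 1: 28(ω_s−ω_c) = −52(ω_r−ω_c),  ω_r=0, ω_c=1
Stage 1: ω_s = 1 − (52/28)(0−1) = 20/7
  ⇒ ω_s¹/ω_c¹ = 20/7
Stage 2: N_ring = 29 + 2·23 = 75
Stage 2: 29(ω_s−ω_c) = −75(ω_r−ω_c),  ω_r=0, ω_c=1
Stage 2: ω_s = 1 − (75/29)(0−1) = 104/29
  ⇒ ω_s²/ω_c² = 104/29
Coupling ω_c² = ω_s¹ ⇒ overall = 20/7 × 104/29 = 2080/203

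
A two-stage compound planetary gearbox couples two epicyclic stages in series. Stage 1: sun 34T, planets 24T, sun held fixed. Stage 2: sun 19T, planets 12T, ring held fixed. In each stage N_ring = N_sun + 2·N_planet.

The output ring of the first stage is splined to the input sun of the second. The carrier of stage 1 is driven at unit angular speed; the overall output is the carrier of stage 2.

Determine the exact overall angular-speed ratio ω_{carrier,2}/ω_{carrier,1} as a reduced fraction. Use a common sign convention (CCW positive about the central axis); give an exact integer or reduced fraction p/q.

Stage 1: N_ring = 34 + 2·24 = 82
Stage 1: 34(ω_s−ω_c) = −82(ω_r−ω_c),  ω_s=0, ω_c=1
Stage 1: ω_r = 1 − (34/82)(0−1) = 58/41
  ⇒ ω_r¹/ω_c¹ = 58/41
Stage 2: N_ring = 19 + 2·12 = 43
Stage 2: 19(ω_s−ω_c) = −43(ω_r−ω_c),  ω_r=0, ω_s=1
Stage 2: 19(1−ω_c) = −43(0−ω_c)  ⇒  62ω_c = 19  ⇒  ω_c = 19/62
  ⇒ ω_c²/ω_s² = 19/62
Coupling ω_s² = ω_r¹ ⇒ overall = 58/41 × 19/62 = 551/1271

551/1271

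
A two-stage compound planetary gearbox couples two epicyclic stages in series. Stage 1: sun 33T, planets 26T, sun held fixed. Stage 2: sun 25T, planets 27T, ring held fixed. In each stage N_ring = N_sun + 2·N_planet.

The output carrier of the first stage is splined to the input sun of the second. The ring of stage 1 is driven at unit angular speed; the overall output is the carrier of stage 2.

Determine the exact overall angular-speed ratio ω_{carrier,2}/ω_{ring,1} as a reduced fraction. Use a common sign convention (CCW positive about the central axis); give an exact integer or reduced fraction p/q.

Stage 1: N_ring = 33 + 2·26 = 85
Stage 1: 33(ω_s−ω_c) = −85(ω_r−ω_c),  ω_s=0, ω_r=1
Stage 1: 33(0−ω_c) = −85(1−ω_c)  ⇒  118ω_c = 85  ⇒  ω_c = 85/118
  ⇒ ω_c¹/ω_r¹ = 85/118
Stage 2: N_ring = 25 + 2·27 = 79
Stage 2: 25(ω_s−ω_c) = −79(ω_r−ω_c),  ω_r=0, ω_s=1
Stage 2: 25(1−ω_c) = −79(0−ω_c)  ⇒  104ω_c = 25  ⇒  ω_c = 25/104
  ⇒ ω_c²/ω_s² = 25/104
Coupling ω_s² = ω_c¹ ⇒ overall = 85/118 × 25/104 = 2125/12272

2125/12272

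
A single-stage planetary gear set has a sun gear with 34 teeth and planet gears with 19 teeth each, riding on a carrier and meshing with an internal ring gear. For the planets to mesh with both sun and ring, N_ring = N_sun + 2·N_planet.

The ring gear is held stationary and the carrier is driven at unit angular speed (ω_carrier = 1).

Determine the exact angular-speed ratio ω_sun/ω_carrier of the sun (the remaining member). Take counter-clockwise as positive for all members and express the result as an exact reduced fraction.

N_ring = 34 + 2·19 = 72
34(ω_s−ω_c) = −72(ω_r−ω_c),  ω_r=0, ω_c=1
ω_s = 1 − (72/34)(0−1) = 53/17
ω_s/ω_c = 53/17

53/17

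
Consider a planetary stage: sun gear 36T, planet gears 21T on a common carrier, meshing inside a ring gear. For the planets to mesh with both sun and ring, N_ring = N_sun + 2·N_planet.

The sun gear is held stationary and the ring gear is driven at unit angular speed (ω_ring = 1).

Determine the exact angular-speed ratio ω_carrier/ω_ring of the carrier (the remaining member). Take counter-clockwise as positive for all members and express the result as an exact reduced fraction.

13/19

N_ring = 36 + 2·21 = 78
36(ω_s−ω_c) = −78(ω_r−ω_c),  ω_s=0, ω_r=1
36(0−ω_c) = −78(1−ω_c)  ⇒  114ω_c = 78  ⇒  ω_c = 13/19
ω_c/ω_r = 13/19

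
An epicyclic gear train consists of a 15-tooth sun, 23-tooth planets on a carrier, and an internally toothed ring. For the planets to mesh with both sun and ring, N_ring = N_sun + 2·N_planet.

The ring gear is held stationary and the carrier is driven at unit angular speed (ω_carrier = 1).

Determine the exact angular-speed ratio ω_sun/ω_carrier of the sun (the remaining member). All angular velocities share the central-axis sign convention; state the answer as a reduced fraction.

N_ring = 15 + 2·23 = 61
15(ω_s−ω_c) = −61(ω_r−ω_c),  ω_r=0, ω_c=1
ω_s = 1 − (61/15)(0−1) = 76/15
ω_s/ω_c = 76/15

76/15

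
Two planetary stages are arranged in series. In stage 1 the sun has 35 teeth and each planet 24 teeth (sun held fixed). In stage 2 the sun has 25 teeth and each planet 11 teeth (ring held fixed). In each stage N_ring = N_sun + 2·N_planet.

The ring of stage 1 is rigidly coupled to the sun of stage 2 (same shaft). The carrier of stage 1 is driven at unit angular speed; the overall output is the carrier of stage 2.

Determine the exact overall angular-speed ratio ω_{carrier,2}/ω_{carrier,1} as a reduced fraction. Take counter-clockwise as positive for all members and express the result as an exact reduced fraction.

1475/2988

Stage 1: N_ring = 35 + 2·24 = 83
Stage 1: 35(ω_s−ω_c) = −83(ω_r−ω_c),  ω_s=0, ω_c=1
Stage 1: ω_r = 1 − (35/83)(0−1) = 118/83
  ⇒ ω_r¹/ω_c¹ = 118/83
Stage 2: N_ring = 25 + 2·11 = 47
Stage 2: 25(ω_s−ω_c) = −47(ω_r−ω_c),  ω_r=0, ω_s=1
Stage 2: 25(1−ω_c) = −47(0−ω_c)  ⇒  72ω_c = 25  ⇒  ω_c = 25/72
  ⇒ ω_c²/ω_s² = 25/72
Coupling ω_s² = ω_r¹ ⇒ overall = 118/83 × 25/72 = 1475/2988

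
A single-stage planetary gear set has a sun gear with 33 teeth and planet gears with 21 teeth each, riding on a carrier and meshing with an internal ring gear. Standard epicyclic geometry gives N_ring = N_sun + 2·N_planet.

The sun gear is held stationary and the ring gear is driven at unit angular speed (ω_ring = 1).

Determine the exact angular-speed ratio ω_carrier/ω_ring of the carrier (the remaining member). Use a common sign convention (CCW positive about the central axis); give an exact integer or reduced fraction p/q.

25/36

N_ring = 33 + 2·21 = 75
33(ω_s−ω_c) = −75(ω_r−ω_c),  ω_s=0, ω_r=1
33(0−ω_c) = −75(1−ω_c)  ⇒  108ω_c = 75  ⇒  ω_c = 25/36
ω_c/ω_r = 25/36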